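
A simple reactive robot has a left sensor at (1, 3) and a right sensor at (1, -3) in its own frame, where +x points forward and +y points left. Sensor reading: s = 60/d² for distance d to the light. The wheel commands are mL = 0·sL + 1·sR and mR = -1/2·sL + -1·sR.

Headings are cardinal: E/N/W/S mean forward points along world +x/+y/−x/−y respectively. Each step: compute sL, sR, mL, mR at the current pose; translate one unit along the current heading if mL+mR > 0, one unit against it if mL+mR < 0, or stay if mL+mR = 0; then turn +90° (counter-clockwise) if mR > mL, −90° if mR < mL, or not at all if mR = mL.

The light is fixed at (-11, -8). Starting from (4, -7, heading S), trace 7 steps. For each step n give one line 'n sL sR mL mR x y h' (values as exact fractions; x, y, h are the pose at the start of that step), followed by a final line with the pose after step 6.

n=0: pose=(4,-7,S); sL=5/27, sR=5/12; mL=5/12, mR=-55/108; mL+mR=-5/54 → advance -1; mR−mL=-25/27 → turn -1·90°
n=1: pose=(4,-6,W); sL=60/197, sR=60/221; mL=60/221, mR=-18450/43537; mL+mR=-30/197 → advance -1; mR−mL=-30270/43537 → turn -1·90°
n=2: pose=(5,-6,N); sL=30/89, sR=6/37; mL=6/37, mR=-1089/3293; mL+mR=-15/89 → advance -1; mR−mL=-1623/3293 → turn -1·90°
n=3: pose=(5,-7,E); sL=12/61, sR=60/293; mL=60/293, mR=-5418/17873; mL+mR=-6/61 → advance -1; mR−mL=-9078/17873 → turn -1·90°
n=4: pose=(4,-7,S); sL=5/27, sR=5/12; mL=5/12, mR=-55/108; mL+mR=-5/54 → advance -1; mR−mL=-25/27 → turn -1·90°
n=5: pose=(4,-6,W); sL=60/197, sR=60/221; mL=60/221, mR=-18450/43537; mL+mR=-30/197 → advance -1; mR−mL=-30270/43537 → turn -1·90°
n=6: pose=(5,-6,N); sL=30/89, sR=6/37; mL=6/37, mR=-1089/3293; mL+mR=-15/89 → advance -1; mR−mL=-1623/3293 → turn -1·90°

0 5/27 5/12 5/12 -55/108 4 -7 S
1 60/197 60/221 60/221 -18450/43537 4 -6 W
2 30/89 6/37 6/37 -1089/3293 5 -6 N
3 12/61 60/293 60/293 -5418/17873 5 -7 E
4 5/27 5/12 5/12 -55/108 4 -7 S
5 60/197 60/221 60/221 -18450/43537 4 -6 W
6 30/89 6/37 6/37 -1089/3293 5 -6 N
final 5 -7 E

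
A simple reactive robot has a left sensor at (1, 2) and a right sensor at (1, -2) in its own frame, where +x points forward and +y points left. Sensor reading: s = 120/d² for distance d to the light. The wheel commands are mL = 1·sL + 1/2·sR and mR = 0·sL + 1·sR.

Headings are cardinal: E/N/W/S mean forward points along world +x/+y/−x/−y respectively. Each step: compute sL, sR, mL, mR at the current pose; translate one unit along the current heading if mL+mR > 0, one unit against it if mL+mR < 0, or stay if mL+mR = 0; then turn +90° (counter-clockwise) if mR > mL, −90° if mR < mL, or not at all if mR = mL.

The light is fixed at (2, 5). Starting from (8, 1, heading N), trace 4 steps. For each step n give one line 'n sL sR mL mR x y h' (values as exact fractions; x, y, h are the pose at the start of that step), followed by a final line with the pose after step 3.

0 24/5 120/73 2052/365 120/73 8 1 N
1 12/5 60/37 594/185 60/37 8 2 E
2 120/97 120/41 10740/3977 120/41 9 2 S
3 30/17 6/5 201/85 6/5 9 1 E
final 10 1 S

n=0: pose=(8,1,N); sL=24/5, sR=120/73; mL=2052/365, mR=120/73; mL+mR=2652/365 → advance +1; mR−mL=-1452/365 → turn -1·90°
n=1: pose=(8,2,E); sL=12/5, sR=60/37; mL=594/185, mR=60/37; mL+mR=894/185 → advance +1; mR−mL=-294/185 → turn -1·90°
n=2: pose=(9,2,S); sL=120/97, sR=120/41; mL=10740/3977, mR=120/41; mL+mR=22380/3977 → advance +1; mR−mL=900/3977 → turn +1·90°
n=3: pose=(9,1,E); sL=30/17, sR=6/5; mL=201/85, mR=6/5; mL+mR=303/85 → advance +1; mR−mL=-99/85 → turn -1·90°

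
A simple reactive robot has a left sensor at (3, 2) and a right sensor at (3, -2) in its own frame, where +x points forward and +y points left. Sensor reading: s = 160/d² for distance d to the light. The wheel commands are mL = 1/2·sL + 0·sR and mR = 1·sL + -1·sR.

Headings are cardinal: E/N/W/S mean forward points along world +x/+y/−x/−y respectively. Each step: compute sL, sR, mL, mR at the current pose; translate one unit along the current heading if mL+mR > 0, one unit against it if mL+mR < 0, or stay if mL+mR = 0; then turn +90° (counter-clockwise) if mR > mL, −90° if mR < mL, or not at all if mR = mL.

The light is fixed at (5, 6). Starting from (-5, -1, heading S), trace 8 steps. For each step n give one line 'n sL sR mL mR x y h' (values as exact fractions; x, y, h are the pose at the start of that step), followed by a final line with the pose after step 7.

0 40/41 40/61 20/41 800/2501 -5 -1 S
1 160/269 32/41 80/269 -2048/11029 -5 -2 W
2 80/97 80/53 40/97 -3520/5141 -6 -2 N
3 160/113 32/37 80/113 2304/4181 -6 -3 E
4 10/13 5/9 5/13 25/117 -5 -3 S
5 160/313 160/233 80/313 -12800/72929 -5 -4 W
6 80/109 16/13 40/109 -704/1417 -6 -4 N
7 32/29 160/233 16/29 2816/6757 -6 -5 E
final -5 -5 S

n=0: pose=(-5,-1,S); sL=40/41, sR=40/61; mL=20/41, mR=800/2501; mL+mR=2020/2501 → advance +1; mR−mL=-420/2501 → turn -1·90°
n=1: pose=(-5,-2,W); sL=160/269, sR=32/41; mL=80/269, mR=-2048/11029; mL+mR=1232/11029 → advance +1; mR−mL=-5328/11029 → turn -1·90°
n=2: pose=(-6,-2,N); sL=80/97, sR=80/53; mL=40/97, mR=-3520/5141; mL+mR=-1400/5141 → advance -1; mR−mL=-5640/5141 → turn -1·90°
n=3: pose=(-6,-3,E); sL=160/113, sR=32/37; mL=80/113, mR=2304/4181; mL+mR=5264/4181 → advance +1; mR−mL=-656/4181 → turn -1·90°
n=4: pose=(-5,-3,S); sL=10/13, sR=5/9; mL=5/13, mR=25/117; mL+mR=70/117 → advance +1; mR−mL=-20/117 → turn -1·90°
n=5: pose=(-5,-4,W); sL=160/313, sR=160/233; mL=80/313, mR=-12800/72929; mL+mR=5840/72929 → advance +1; mR−mL=-31440/72929 → turn -1·90°
n=6: pose=(-6,-4,N); sL=80/109, sR=16/13; mL=40/109, mR=-704/1417; mL+mR=-184/1417 → advance -1; mR−mL=-1224/1417 → turn -1·90°
n=7: pose=(-6,-5,E); sL=32/29, sR=160/233; mL=16/29, mR=2816/6757; mL+mR=6544/6757 → advance +1; mR−mL=-912/6757 → turn -1·90°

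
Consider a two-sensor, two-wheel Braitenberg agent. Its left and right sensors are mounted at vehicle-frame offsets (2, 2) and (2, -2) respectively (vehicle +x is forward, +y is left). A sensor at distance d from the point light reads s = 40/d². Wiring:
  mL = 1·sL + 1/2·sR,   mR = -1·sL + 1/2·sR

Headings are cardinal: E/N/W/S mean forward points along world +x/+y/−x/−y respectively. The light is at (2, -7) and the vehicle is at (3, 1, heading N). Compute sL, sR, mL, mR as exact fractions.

left sensor world pos  = (1, 3); dL² = 101
right sensor world pos = (5, 3); dR² = 109
sL = 40/101 = 40/101
sR = 40/109 = 40/109
mL = 1·sL + 1/2·sR = 6380/11009
mR = -1·sL + 1/2·sR = -2340/11009

40/101 40/109 6380/11009 -2340/11009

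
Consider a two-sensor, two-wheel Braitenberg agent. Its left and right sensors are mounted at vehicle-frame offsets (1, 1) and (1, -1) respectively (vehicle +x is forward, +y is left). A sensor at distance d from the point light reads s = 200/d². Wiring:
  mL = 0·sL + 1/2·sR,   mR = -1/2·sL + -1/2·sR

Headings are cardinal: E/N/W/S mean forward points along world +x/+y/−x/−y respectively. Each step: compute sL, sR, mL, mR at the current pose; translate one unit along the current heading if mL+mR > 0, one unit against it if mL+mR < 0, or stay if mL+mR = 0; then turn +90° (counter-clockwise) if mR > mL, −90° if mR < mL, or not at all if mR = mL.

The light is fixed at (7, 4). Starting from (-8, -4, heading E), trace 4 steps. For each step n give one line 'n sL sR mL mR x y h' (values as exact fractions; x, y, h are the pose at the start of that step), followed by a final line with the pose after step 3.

0 40/49 200/277 100/277 -10440/13573 -8 -4 E
1 100/153 20/37 10/37 -3380/5661 -9 -4 S
2 200/353 8/13 4/13 -2712/4589 -9 -3 W
3 50/73 25/29 25/58 -3275/4234 -8 -3 N
final -8 -4 E

n=0: pose=(-8,-4,E); sL=40/49, sR=200/277; mL=100/277, mR=-10440/13573; mL+mR=-20/49 → advance -1; mR−mL=-15340/13573 → turn -1·90°
n=1: pose=(-9,-4,S); sL=100/153, sR=20/37; mL=10/37, mR=-3380/5661; mL+mR=-50/153 → advance -1; mR−mL=-4910/5661 → turn -1·90°
n=2: pose=(-9,-3,W); sL=200/353, sR=8/13; mL=4/13, mR=-2712/4589; mL+mR=-100/353 → advance -1; mR−mL=-4124/4589 → turn -1·90°
n=3: pose=(-8,-3,N); sL=50/73, sR=25/29; mL=25/58, mR=-3275/4234; mL+mR=-25/73 → advance -1; mR−mL=-2550/2117 → turn -1·90°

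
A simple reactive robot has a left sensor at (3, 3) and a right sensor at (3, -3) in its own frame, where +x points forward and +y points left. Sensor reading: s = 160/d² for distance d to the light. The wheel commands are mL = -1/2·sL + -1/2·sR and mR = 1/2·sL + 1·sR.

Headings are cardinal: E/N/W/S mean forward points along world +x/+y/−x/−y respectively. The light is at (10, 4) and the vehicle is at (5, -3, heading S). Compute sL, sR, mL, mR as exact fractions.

left sensor world pos  = (8, -6); dL² = 104
right sensor world pos = (2, -6); dR² = 164
sL = 160/104 = 20/13
sR = 160/164 = 40/41
mL = -1/2·sL + -1/2·sR = -670/533
mR = 1/2·sL + 1·sR = 930/533

20/13 40/41 -670/533 930/533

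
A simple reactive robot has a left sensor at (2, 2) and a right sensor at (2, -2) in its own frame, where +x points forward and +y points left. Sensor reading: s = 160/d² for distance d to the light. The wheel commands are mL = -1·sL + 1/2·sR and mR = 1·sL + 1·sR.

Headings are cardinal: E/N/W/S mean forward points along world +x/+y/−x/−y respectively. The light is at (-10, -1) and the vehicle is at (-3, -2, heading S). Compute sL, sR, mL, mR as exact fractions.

16/9 80/17 88/153 992/153

left sensor world pos  = (-1, -4); dL² = 90
right sensor world pos = (-5, -4); dR² = 34
sL = 160/90 = 16/9
sR = 160/34 = 80/17
mL = -1·sL + 1/2·sR = 88/153
mR = 1·sL + 1·sR = 992/153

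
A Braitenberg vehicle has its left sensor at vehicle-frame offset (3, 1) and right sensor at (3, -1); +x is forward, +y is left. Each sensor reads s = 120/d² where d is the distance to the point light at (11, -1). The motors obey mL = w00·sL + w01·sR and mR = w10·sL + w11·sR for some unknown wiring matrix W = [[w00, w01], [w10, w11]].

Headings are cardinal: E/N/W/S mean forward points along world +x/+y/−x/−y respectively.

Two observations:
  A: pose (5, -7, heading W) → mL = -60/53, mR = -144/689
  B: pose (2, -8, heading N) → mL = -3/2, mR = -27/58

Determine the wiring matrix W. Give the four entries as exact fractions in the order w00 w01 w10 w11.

0 -1 1 -1

obs A: pose=(5,-7,W) → sL=12/13, sR=60/53, mL=-60/53, mR=-144/689
obs B: pose=(2,-8,N) → sL=30/29, sR=3/2, mL=-3/2, mR=-27/58
sensor matrix S = [[12/13, 60/53], [30/29, 3/2]]; det S = 4266/19981
solve [mL_A; mL_B] = S·[w00; w01] and [mR_A; mR_B] = S·[w10; w11]:
  w00 = 0, w01 = -1, w10 = 1, w11 = -1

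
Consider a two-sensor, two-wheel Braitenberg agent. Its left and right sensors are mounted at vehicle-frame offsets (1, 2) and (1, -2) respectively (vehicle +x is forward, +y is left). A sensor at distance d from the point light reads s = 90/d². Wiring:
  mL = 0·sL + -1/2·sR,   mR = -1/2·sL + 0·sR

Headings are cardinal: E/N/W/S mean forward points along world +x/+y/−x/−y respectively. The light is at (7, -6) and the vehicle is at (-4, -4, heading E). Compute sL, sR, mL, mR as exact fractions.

left sensor world pos  = (-3, -2); dL² = 116
right sensor world pos = (-3, -6); dR² = 100
sL = 90/116 = 45/58
sR = 90/100 = 9/10
mL = 0·sL + -1/2·sR = -9/20
mR = -1/2·sL + 0·sR = -45/116

45/58 9/10 -9/20 -45/116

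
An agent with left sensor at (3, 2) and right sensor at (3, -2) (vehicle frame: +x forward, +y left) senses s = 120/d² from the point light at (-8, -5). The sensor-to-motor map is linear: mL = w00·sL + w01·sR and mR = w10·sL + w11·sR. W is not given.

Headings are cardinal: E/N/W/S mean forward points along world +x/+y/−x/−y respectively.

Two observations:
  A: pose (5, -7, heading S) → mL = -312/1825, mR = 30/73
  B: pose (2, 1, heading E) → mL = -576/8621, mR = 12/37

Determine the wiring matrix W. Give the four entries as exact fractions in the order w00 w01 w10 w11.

obs A: pose=(5,-7,S) → sL=12/25, sR=60/73, mL=-312/1825, mR=30/73
obs B: pose=(2,1,E) → sL=120/233, sR=24/37, mL=-576/8621, mR=12/37
sensor matrix S = [[12/25, 60/73], [120/233, 24/37]]; det S = -1761408/15733325
solve [mL_A; mL_B] = S·[w00; w01] and [mR_A; mR_B] = S·[w10; w11]:
  w00 = 1/2, w01 = -1/2, w10 = 0, w11 = 1/2

1/2 -1/2 0 1/2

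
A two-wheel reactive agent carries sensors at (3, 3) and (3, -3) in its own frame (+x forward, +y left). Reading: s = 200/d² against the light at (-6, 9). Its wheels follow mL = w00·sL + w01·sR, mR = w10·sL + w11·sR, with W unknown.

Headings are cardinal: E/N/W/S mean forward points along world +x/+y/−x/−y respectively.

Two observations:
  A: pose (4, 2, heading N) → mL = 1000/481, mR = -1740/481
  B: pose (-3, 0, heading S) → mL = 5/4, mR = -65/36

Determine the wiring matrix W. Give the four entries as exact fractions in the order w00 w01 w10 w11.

obs A: pose=(4,2,N) → sL=40/13, sR=40/37, mL=1000/481, mR=-1740/481
obs B: pose=(-3,0,S) → sL=10/9, sR=25/18, mL=5/4, mR=-65/36
sensor matrix S = [[40/13, 40/37], [10/9, 25/18]]; det S = 13300/4329
solve [mL_A; mL_B] = S·[w00; w01] and [mR_A; mR_B] = S·[w10; w11]:
  w00 = 1/2, w01 = 1/2, w10 = -1, w11 = -1/2

1/2 1/2 -1 -1/2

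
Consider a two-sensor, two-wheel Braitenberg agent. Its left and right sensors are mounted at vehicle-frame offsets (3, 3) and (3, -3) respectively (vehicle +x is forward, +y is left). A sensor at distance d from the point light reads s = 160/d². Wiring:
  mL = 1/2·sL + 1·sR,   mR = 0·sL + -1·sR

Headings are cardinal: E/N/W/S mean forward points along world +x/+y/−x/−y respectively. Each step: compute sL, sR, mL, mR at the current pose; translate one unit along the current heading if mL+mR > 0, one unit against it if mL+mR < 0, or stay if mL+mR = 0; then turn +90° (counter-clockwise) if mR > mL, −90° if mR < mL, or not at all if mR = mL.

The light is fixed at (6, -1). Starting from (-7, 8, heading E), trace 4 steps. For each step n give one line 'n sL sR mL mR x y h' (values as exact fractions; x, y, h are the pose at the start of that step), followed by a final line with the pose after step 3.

n=0: pose=(-7,8,E); sL=40/61, sR=20/17; mL=1560/1037, mR=-20/17; mL+mR=20/61 → advance +1; mR−mL=-2780/1037 → turn -1·90°
n=1: pose=(-6,8,S); sL=160/117, sR=160/261; mL=4400/3393, mR=-160/261; mL+mR=80/117 → advance +1; mR−mL=-720/377 → turn -1·90°
n=2: pose=(-6,7,W); sL=16/25, sR=80/173; mL=3384/4325, mR=-80/173; mL+mR=8/25 → advance +1; mR−mL=-5384/4325 → turn -1·90°
n=3: pose=(-7,7,N); sL=160/377, sR=160/221; mL=6000/6409, mR=-160/221; mL+mR=80/377 → advance +1; mR−mL=-10640/6409 → turn -1·90°

0 40/61 20/17 1560/1037 -20/17 -7 8 E
1 160/117 160/261 4400/3393 -160/261 -6 8 S
2 16/25 80/173 3384/4325 -80/173 -6 7 W
3 160/377 160/221 6000/6409 -160/221 -7 7 N
final -7 8 E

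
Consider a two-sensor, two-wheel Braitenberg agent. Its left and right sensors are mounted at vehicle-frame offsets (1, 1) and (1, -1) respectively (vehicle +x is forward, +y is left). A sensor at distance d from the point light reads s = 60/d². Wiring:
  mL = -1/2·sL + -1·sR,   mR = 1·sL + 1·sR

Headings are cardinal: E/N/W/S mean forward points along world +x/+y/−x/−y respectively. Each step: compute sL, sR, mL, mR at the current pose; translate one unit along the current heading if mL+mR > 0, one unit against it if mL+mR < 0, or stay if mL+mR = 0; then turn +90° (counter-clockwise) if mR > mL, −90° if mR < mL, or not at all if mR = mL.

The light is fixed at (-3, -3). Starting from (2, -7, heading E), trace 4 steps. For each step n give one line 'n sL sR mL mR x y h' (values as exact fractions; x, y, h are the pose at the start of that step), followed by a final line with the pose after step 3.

n=0: pose=(2,-7,E); sL=4/3, sR=60/61; mL=-302/183, mR=424/183; mL+mR=2/3 → advance +1; mR−mL=242/61 → turn +1·90°
n=1: pose=(3,-7,N); sL=30/17, sR=30/29; mL=-945/493, mR=1380/493; mL+mR=15/17 → advance +1; mR−mL=2325/493 → turn +1·90°
n=2: pose=(3,-6,W); sL=60/41, sR=60/29; mL=-3330/1189, mR=4200/1189; mL+mR=30/41 → advance +1; mR−mL=7530/1189 → turn +1·90°
n=3: pose=(2,-6,S); sL=15/13, sR=15/8; mL=-255/104, mR=315/104; mL+mR=15/26 → advance +1; mR−mL=285/52 → turn +1·90°

0 4/3 60/61 -302/183 424/183 2 -7 E
1 30/17 30/29 -945/493 1380/493 3 -7 N
2 60/41 60/29 -3330/1189 4200/1189 3 -6 W
3 15/13 15/8 -255/104 315/104 2 -6 S
final 2 -7 E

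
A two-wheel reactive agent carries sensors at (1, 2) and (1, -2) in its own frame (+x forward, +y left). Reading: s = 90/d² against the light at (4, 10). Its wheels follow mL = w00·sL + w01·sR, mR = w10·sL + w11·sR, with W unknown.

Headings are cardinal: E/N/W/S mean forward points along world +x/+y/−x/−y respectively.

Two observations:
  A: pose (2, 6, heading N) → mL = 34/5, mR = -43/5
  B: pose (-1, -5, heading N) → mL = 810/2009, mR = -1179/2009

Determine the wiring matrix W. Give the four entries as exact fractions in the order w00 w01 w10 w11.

obs A: pose=(2,6,N) → sL=18/5, sR=10, mL=34/5, mR=-43/5
obs B: pose=(-1,-5,N) → sL=18/49, sR=18/41, mL=810/2009, mR=-1179/2009
sensor matrix S = [[18/5, 10], [18/49, 18/41]]; det S = -21024/10045
solve [mL_A; mL_B] = S·[w00; w01] and [mR_A; mR_B] = S·[w10; w11]:
  w00 = 1/2, w01 = 1/2, w10 = -1, w11 = -1/2

1/2 1/2 -1 -1/2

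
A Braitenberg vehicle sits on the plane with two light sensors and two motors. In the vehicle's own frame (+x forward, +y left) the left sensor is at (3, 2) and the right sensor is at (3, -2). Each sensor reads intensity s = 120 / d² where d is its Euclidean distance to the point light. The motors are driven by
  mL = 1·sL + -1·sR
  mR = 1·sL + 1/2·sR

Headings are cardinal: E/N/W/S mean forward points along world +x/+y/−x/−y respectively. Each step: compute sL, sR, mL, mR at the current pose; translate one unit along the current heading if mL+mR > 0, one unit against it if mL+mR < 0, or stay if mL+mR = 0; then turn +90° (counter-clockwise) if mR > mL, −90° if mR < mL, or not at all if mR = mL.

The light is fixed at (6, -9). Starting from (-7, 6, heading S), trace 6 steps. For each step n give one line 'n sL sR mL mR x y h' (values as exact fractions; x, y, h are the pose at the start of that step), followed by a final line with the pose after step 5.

n=0: pose=(-7,6,S); sL=24/53, sR=40/123; mL=832/6519, mR=4012/6519; mL+mR=4844/6519 → advance +1; mR−mL=20/41 → turn +1·90°
n=1: pose=(-7,5,E); sL=30/89, sR=30/61; mL=-840/5429, mR=3165/5429; mL+mR=2325/5429 → advance +1; mR−mL=45/61 → turn +1·90°
n=2: pose=(-6,5,N); sL=24/97, sR=120/389; mL=-2304/37733, mR=15156/37733; mL+mR=12852/37733 → advance +1; mR−mL=180/389 → turn +1·90°
n=3: pose=(-6,6,W); sL=60/197, sR=60/257; mL=3600/50629, mR=21330/50629; mL+mR=24930/50629 → advance +1; mR−mL=90/257 → turn +1·90°
n=4: pose=(-7,6,S); sL=24/53, sR=40/123; mL=832/6519, mR=4012/6519; mL+mR=4844/6519 → advance +1; mR−mL=20/41 → turn +1·90°
n=5: pose=(-7,5,E); sL=30/89, sR=30/61; mL=-840/5429, mR=3165/5429; mL+mR=2325/5429 → advance +1; mR−mL=45/61 → turn +1·90°

0 24/53 40/123 832/6519 4012/6519 -7 6 S
1 30/89 30/61 -840/5429 3165/5429 -7 5 E
2 24/97 120/389 -2304/37733 15156/37733 -6 5 N
3 60/197 60/257 3600/50629 21330/50629 -6 6 W
4 24/53 40/123 832/6519 4012/6519 -7 6 S
5 30/89 30/61 -840/5429 3165/5429 -7 5 E
final -6 5 N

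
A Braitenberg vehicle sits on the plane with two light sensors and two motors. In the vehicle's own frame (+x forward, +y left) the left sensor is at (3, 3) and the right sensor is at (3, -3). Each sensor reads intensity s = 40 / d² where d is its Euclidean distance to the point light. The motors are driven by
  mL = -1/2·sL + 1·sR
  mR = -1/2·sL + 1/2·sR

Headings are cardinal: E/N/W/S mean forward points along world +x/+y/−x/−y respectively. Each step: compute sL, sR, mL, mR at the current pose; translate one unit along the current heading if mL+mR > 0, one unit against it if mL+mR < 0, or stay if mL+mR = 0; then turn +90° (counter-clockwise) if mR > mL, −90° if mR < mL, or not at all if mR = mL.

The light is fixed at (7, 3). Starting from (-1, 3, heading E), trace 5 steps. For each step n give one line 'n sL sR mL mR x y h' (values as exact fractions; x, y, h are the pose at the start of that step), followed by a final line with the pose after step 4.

n=0: pose=(-1,3,E); sL=20/17, sR=20/17; mL=10/17, mR=0; mL+mR=10/17 → advance +1; mR−mL=-10/17 → turn -1·90°
n=1: pose=(0,3,S); sL=8/5, sR=40/109; mL=-236/545, mR=-336/545; mL+mR=-572/545 → advance -1; mR−mL=-20/109 → turn -1·90°
n=2: pose=(0,4,W); sL=5/13, sR=10/29; mL=115/754, mR=-15/754; mL+mR=50/377 → advance +1; mR−mL=-5/29 → turn -1·90°
n=3: pose=(-1,4,N); sL=40/137, sR=40/41; mL=4660/5617, mR=1920/5617; mL+mR=6580/5617 → advance +1; mR−mL=-20/41 → turn -1·90°
n=4: pose=(-1,5,E); sL=4/5, sR=20/13; mL=74/65, mR=24/65; mL+mR=98/65 → advance +1; mR−mL=-10/13 → turn -1·90°

0 20/17 20/17 10/17 0 -1 3 E
1 8/5 40/109 -236/545 -336/545 0 3 S
2 5/13 10/29 115/754 -15/754 0 4 W
3 40/137 40/41 4660/5617 1920/5617 -1 4 N
4 4/5 20/13 74/65 24/65 -1 5 E
final 0 5 S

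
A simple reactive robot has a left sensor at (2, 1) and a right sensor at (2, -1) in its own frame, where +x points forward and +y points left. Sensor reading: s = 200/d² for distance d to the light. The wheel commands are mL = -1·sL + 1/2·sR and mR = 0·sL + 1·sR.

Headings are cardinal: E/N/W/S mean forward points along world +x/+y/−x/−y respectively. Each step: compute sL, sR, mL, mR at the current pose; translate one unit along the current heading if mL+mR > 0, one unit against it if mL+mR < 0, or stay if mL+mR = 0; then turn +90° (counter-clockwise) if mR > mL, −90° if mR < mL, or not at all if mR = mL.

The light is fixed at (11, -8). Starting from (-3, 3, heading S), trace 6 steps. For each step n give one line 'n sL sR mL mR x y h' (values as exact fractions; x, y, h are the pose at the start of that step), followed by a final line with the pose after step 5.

0 4/5 100/153 -362/765 100/153 -3 3 S
1 40/53 8/9 -148/477 8/9 -3 2 E
2 10/17 25/36 -295/1224 25/36 -2 2 N
3 8/13 200/369 -1652/4797 200/369 -2 3 W
4 4/5 100/153 -362/765 100/153 -3 3 S
5 40/53 8/9 -148/477 8/9 -3 2 E
final -2 2 N

n=0: pose=(-3,3,S); sL=4/5, sR=100/153; mL=-362/765, mR=100/153; mL+mR=46/255 → advance +1; mR−mL=862/765 → turn +1·90°
n=1: pose=(-3,2,E); sL=40/53, sR=8/9; mL=-148/477, mR=8/9; mL+mR=92/159 → advance +1; mR−mL=572/477 → turn +1·90°
n=2: pose=(-2,2,N); sL=10/17, sR=25/36; mL=-295/1224, mR=25/36; mL+mR=185/408 → advance +1; mR−mL=1145/1224 → turn +1·90°
n=3: pose=(-2,3,W); sL=8/13, sR=200/369; mL=-1652/4797, mR=200/369; mL+mR=316/1599 → advance +1; mR−mL=4252/4797 → turn +1·90°
n=4: pose=(-3,3,S); sL=4/5, sR=100/153; mL=-362/765, mR=100/153; mL+mR=46/255 → advance +1; mR−mL=862/765 → turn +1·90°
n=5: pose=(-3,2,E); sL=40/53, sR=8/9; mL=-148/477, mR=8/9; mL+mR=92/159 → advance +1; mR−mL=572/477 → turn +1·90°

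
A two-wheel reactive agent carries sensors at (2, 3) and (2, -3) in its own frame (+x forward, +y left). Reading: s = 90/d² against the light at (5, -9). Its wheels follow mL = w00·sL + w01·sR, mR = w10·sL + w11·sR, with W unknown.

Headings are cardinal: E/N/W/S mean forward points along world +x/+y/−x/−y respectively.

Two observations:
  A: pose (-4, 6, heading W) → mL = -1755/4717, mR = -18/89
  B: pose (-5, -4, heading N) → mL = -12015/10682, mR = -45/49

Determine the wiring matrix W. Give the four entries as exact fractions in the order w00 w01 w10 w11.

obs A: pose=(-4,6,W) → sL=18/53, sR=18/89, mL=-1755/4717, mR=-18/89
obs B: pose=(-5,-4,N) → sL=45/109, sR=45/49, mL=-12015/10682, mR=-45/49
sensor matrix S = [[18/53, 18/89], [45/109, 45/49]]; det S = 5754240/25193497
solve [mL_A; mL_B] = S·[w00; w01] and [mR_A; mR_B] = S·[w10; w11]:
  w00 = -1/2, w01 = -1, w10 = 0, w11 = -1

-1/2 -1 0 -1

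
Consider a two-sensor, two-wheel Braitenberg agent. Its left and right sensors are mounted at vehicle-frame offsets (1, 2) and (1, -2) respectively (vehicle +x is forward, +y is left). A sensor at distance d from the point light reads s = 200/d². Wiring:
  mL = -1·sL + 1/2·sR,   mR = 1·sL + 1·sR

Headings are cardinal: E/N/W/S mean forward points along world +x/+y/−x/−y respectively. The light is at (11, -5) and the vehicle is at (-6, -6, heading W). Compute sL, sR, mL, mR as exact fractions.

left sensor world pos  = (-7, -8); dL² = 333
right sensor world pos = (-7, -4); dR² = 325
sL = 200/333 = 200/333
sR = 200/325 = 8/13
mL = -1·sL + 1/2·sR = -1268/4329
mR = 1·sL + 1·sR = 5264/4329

200/333 8/13 -1268/4329 5264/4329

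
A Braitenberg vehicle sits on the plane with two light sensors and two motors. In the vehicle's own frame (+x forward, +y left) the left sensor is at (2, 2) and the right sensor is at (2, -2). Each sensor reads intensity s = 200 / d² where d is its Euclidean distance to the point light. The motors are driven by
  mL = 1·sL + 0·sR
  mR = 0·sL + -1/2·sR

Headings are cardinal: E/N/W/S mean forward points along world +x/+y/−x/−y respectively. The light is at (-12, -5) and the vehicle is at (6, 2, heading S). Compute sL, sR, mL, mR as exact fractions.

8/17 200/281 8/17 -100/281

left sensor world pos  = (8, 0); dL² = 425
right sensor world pos = (4, 0); dR² = 281
sL = 200/425 = 8/17
sR = 200/281 = 200/281
mL = 1·sL + 0·sR = 8/17
mR = 0·sL + -1/2·sR = -100/281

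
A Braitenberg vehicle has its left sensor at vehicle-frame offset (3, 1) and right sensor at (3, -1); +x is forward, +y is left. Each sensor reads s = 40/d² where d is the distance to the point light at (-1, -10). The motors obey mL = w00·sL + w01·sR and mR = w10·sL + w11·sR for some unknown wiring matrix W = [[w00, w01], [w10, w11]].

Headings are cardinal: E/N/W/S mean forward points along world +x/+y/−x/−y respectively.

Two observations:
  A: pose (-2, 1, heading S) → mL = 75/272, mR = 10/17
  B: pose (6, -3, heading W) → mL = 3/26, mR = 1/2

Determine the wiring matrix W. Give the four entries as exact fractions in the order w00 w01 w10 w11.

-1/2 1 0 1

obs A: pose=(-2,1,S) → sL=5/8, sR=10/17, mL=75/272, mR=10/17
obs B: pose=(6,-3,W) → sL=10/13, sR=1/2, mL=3/26, mR=1/2
sensor matrix S = [[5/8, 10/17], [10/13, 1/2]]; det S = -495/3536
solve [mL_A; mL_B] = S·[w00; w01] and [mR_A; mR_B] = S·[w10; w11]:
  w00 = -1/2, w01 = 1, w10 = 0, w11 = 1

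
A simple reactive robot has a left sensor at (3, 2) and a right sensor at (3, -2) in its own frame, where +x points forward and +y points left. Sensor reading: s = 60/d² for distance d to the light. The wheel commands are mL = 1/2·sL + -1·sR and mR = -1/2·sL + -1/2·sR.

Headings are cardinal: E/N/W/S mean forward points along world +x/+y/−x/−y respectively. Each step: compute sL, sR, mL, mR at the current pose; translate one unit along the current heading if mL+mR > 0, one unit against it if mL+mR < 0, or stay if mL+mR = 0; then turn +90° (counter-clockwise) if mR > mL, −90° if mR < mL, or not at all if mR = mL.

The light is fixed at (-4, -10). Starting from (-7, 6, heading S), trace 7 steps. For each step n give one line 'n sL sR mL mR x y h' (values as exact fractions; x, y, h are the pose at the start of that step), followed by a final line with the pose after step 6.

n=0: pose=(-7,6,S); sL=6/17, sR=30/97; mL=-219/1649, mR=-546/1649; mL+mR=-45/97 → advance -1; mR−mL=-327/1649 → turn -1·90°
n=1: pose=(-7,7,W); sL=20/87, sR=60/397; mL=-1250/34539, mR=-6580/34539; mL+mR=-90/397 → advance -1; mR−mL=-5330/34539 → turn -1·90°
n=2: pose=(-6,7,N); sL=15/104, sR=3/20; mL=-81/1040, mR=-153/1040; mL+mR=-9/40 → advance -1; mR−mL=-9/130 → turn -1·90°
n=3: pose=(-6,6,E); sL=12/65, sR=60/197; mL=-2718/12805, mR=-3132/12805; mL+mR=-90/197 → advance -1; mR−mL=-414/12805 → turn -1·90°
n=4: pose=(-7,6,S); sL=6/17, sR=30/97; mL=-219/1649, mR=-546/1649; mL+mR=-45/97 → advance -1; mR−mL=-327/1649 → turn -1·90°
n=5: pose=(-7,7,W); sL=20/87, sR=60/397; mL=-1250/34539, mR=-6580/34539; mL+mR=-90/397 → advance -1; mR−mL=-5330/34539 → turn -1·90°
n=6: pose=(-6,7,N); sL=15/104, sR=3/20; mL=-81/1040, mR=-153/1040; mL+mR=-9/40 → advance -1; mR−mL=-9/130 → turn -1·90°

0 6/17 30/97 -219/1649 -546/1649 -7 6 S
1 20/87 60/397 -1250/34539 -6580/34539 -7 7 W
2 15/104 3/20 -81/1040 -153/1040 -6 7 N
3 12/65 60/197 -2718/12805 -3132/12805 -6 6 E
4 6/17 30/97 -219/1649 -546/1649 -7 6 S
5 20/87 60/397 -1250/34539 -6580/34539 -7 7 W
6 15/104 3/20 -81/1040 -153/1040 -6 7 N
final -6 6 E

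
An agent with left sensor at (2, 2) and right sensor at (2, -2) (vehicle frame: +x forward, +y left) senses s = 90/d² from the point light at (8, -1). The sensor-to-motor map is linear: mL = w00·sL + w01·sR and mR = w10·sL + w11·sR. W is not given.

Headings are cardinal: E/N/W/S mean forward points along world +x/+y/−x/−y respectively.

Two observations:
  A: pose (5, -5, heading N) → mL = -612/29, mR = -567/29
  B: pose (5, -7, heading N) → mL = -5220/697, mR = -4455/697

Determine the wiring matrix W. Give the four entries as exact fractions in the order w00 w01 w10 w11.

obs A: pose=(5,-5,N) → sL=90/29, sR=18, mL=-612/29, mR=-567/29
obs B: pose=(5,-7,N) → sL=90/41, sR=90/17, mL=-5220/697, mR=-4455/697
sensor matrix S = [[90/29, 18], [90/41, 90/17]]; det S = -466560/20213
solve [mL_A; mL_B] = S·[w00; w01] and [mR_A; mR_B] = S·[w10; w11]:
  w00 = -1, w01 = -1, w10 = -1/2, w11 = -1

-1 -1 -1/2 -1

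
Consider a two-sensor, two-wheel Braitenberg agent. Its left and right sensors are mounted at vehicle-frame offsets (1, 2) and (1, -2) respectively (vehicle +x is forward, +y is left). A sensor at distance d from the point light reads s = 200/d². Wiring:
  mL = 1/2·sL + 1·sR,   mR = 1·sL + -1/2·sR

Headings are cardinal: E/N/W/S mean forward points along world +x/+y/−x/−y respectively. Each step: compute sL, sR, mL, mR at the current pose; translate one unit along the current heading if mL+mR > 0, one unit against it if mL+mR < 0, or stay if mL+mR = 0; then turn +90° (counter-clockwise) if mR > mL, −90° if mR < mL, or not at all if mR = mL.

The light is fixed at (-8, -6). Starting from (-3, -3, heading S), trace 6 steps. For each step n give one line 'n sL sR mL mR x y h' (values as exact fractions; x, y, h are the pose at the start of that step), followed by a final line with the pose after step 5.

0 200/53 200/13 11900/689 -2700/689 -3 -3 S
1 25/2 25/4 25/2 75/8 -3 -4 W
2 200/13 40/9 1420/117 1540/117 -4 -4 N
3 20 100/17 270/17 290/17 -4 -3 W
4 200/29 40 1260/29 -380/29 -5 -3 S
5 50 10 35 45 -5 -4 W
final -6 -4 S

n=0: pose=(-3,-3,S); sL=200/53, sR=200/13; mL=11900/689, mR=-2700/689; mL+mR=9200/689 → advance +1; mR−mL=-14600/689 → turn -1·90°
n=1: pose=(-3,-4,W); sL=25/2, sR=25/4; mL=25/2, mR=75/8; mL+mR=175/8 → advance +1; mR−mL=-25/8 → turn -1·90°
n=2: pose=(-4,-4,N); sL=200/13, sR=40/9; mL=1420/117, mR=1540/117; mL+mR=2960/117 → advance +1; mR−mL=40/39 → turn +1·90°
n=3: pose=(-4,-3,W); sL=20, sR=100/17; mL=270/17, mR=290/17; mL+mR=560/17 → advance +1; mR−mL=20/17 → turn +1·90°
n=4: pose=(-5,-3,S); sL=200/29, sR=40; mL=1260/29, mR=-380/29; mL+mR=880/29 → advance +1; mR−mL=-1640/29 → turn -1·90°
n=5: pose=(-5,-4,W); sL=50, sR=10; mL=35, mR=45; mL+mR=80 → advance +1; mR−mL=10 → turn +1·90°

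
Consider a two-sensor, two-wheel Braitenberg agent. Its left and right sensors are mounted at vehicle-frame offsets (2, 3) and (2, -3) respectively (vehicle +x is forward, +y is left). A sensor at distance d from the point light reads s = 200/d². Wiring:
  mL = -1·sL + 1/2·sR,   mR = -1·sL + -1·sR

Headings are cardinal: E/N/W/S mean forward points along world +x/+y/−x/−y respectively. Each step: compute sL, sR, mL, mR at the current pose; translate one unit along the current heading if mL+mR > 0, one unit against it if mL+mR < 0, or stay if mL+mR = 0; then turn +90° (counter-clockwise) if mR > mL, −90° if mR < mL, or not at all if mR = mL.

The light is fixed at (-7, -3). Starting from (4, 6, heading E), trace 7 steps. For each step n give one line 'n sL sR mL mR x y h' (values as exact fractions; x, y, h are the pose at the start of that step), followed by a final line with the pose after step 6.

n=0: pose=(4,6,E); sL=200/313, sR=40/41; mL=-1940/12833, mR=-20720/12833; mL+mR=-22660/12833 → advance -1; mR−mL=-60/41 → turn -1·90°
n=1: pose=(3,6,S); sL=100/109, sR=100/49; mL=550/5341, mR=-15800/5341; mL+mR=-15250/5341 → advance -1; mR−mL=-150/49 → turn -1·90°
n=2: pose=(3,7,W); sL=200/113, sR=200/233; mL=-35300/26329, mR=-69200/26329; mL+mR=-104500/26329 → advance -1; mR−mL=-300/233 → turn -1·90°
n=3: pose=(4,7,N); sL=25/26, sR=10/17; mL=-295/442, mR=-685/442; mL+mR=-490/221 → advance -1; mR−mL=-15/17 → turn -1·90°
n=4: pose=(4,6,E); sL=200/313, sR=40/41; mL=-1940/12833, mR=-20720/12833; mL+mR=-22660/12833 → advance -1; mR−mL=-60/41 → turn -1·90°
n=5: pose=(3,6,S); sL=100/109, sR=100/49; mL=550/5341, mR=-15800/5341; mL+mR=-15250/5341 → advance -1; mR−mL=-150/49 → turn -1·90°
n=6: pose=(3,7,W); sL=200/113, sR=200/233; mL=-35300/26329, mR=-69200/26329; mL+mR=-104500/26329 → advance -1; mR−mL=-300/233 → turn -1·90°

0 200/313 40/41 -1940/12833 -20720/12833 4 6 E
1 100/109 100/49 550/5341 -15800/5341 3 6 S
2 200/113 200/233 -35300/26329 -69200/26329 3 7 W
3 25/26 10/17 -295/442 -685/442 4 7 N
4 200/313 40/41 -1940/12833 -20720/12833 4 6 E
5 100/109 100/49 550/5341 -15800/5341 3 6 S
6 200/113 200/233 -35300/26329 -69200/26329 3 7 W
final 4 7 N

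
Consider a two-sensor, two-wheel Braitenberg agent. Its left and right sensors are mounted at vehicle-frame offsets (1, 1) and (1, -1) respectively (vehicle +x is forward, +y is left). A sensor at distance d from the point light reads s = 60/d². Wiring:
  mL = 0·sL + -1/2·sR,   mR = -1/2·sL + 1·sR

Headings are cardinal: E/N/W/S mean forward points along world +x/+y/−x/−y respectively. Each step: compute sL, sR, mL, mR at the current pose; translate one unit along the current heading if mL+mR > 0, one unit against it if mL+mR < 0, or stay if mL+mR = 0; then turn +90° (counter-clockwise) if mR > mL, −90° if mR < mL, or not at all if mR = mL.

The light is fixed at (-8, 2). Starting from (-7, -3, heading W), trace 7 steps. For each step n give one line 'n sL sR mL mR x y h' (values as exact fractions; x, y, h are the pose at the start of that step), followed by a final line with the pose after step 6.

n=0: pose=(-7,-3,W); sL=5/3, sR=15/4; mL=-15/8, mR=35/12; mL+mR=25/24 → advance +1; mR−mL=115/24 → turn +1·90°
n=1: pose=(-8,-3,S); sL=60/37, sR=60/37; mL=-30/37, mR=30/37; mL+mR=0 → advance +0; mR−mL=60/37 → turn +1·90°
n=2: pose=(-8,-3,E); sL=60/17, sR=60/37; mL=-30/37, mR=-90/629; mL+mR=-600/629 → advance -1; mR−mL=420/629 → turn +1·90°
n=3: pose=(-9,-3,N); sL=3, sR=15/4; mL=-15/8, mR=9/4; mL+mR=3/8 → advance +1; mR−mL=33/8 → turn +1·90°
n=4: pose=(-9,-2,W); sL=60/29, sR=60/13; mL=-30/13, mR=1350/377; mL+mR=480/377 → advance +1; mR−mL=2220/377 → turn +1·90°
n=5: pose=(-10,-2,S); sL=30/13, sR=30/17; mL=-15/17, mR=135/221; mL+mR=-60/221 → advance -1; mR−mL=330/221 → turn +1·90°
n=6: pose=(-10,-1,E); sL=12, sR=60/17; mL=-30/17, mR=-42/17; mL+mR=-72/17 → advance -1; mR−mL=-12/17 → turn -1·90°

0 5/3 15/4 -15/8 35/12 -7 -3 W
1 60/37 60/37 -30/37 30/37 -8 -3 S
2 60/17 60/37 -30/37 -90/629 -8 -3 E
3 3 15/4 -15/8 9/4 -9 -3 N
4 60/29 60/13 -30/13 1350/377 -9 -2 W
5 30/13 30/17 -15/17 135/221 -10 -2 S
6 12 60/17 -30/17 -42/17 -10 -1 E
final -11 -1 S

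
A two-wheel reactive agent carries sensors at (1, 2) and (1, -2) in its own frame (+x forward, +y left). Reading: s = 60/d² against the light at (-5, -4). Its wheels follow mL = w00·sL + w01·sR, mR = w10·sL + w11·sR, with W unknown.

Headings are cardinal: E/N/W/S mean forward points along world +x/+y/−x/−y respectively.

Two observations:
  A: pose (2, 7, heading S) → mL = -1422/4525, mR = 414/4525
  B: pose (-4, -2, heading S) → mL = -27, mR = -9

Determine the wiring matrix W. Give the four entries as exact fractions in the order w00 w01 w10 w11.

1/2 -1 1 -1/2

obs A: pose=(2,7,S) → sL=60/181, sR=12/25, mL=-1422/4525, mR=414/4525
obs B: pose=(-4,-2,S) → sL=6, sR=30, mL=-27, mR=-9
sensor matrix S = [[60/181, 12/25], [6, 30]]; det S = 31968/4525
solve [mL_A; mL_B] = S·[w00; w01] and [mR_A; mR_B] = S·[w10; w11]:
  w00 = 1/2, w01 = -1, w10 = 1, w11 = -1/2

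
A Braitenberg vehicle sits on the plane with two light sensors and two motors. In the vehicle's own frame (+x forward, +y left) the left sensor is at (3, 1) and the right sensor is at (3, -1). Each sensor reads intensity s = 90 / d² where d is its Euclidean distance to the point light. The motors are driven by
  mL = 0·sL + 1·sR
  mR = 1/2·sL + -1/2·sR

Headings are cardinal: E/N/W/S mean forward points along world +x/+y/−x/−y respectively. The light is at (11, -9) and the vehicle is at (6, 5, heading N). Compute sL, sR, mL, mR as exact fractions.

18/65 18/61 18/61 -36/3965

left sensor world pos  = (5, 8); dL² = 325
right sensor world pos = (7, 8); dR² = 305
sL = 90/325 = 18/65
sR = 90/305 = 18/61
mL = 0·sL + 1·sR = 18/61
mR = 1/2·sL + -1/2·sR = -36/3965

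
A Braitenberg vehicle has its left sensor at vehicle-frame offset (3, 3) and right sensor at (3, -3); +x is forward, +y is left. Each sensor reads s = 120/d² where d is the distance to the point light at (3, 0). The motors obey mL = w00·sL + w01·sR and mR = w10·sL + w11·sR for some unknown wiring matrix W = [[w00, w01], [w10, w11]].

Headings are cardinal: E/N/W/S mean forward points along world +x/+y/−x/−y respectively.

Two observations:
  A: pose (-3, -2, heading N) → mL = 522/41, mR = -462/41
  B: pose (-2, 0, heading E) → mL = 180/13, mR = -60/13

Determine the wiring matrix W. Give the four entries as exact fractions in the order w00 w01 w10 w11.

1/2 1 1/2 -1

obs A: pose=(-3,-2,N) → sL=60/41, sR=12, mL=522/41, mR=-462/41
obs B: pose=(-2,0,E) → sL=120/13, sR=120/13, mL=180/13, mR=-60/13
sensor matrix S = [[60/41, 12], [120/13, 120/13]]; det S = -51840/533
solve [mL_A; mL_B] = S·[w00; w01] and [mR_A; mR_B] = S·[w10; w11]:
  w00 = 1/2, w01 = 1, w10 = 1/2, w11 = -1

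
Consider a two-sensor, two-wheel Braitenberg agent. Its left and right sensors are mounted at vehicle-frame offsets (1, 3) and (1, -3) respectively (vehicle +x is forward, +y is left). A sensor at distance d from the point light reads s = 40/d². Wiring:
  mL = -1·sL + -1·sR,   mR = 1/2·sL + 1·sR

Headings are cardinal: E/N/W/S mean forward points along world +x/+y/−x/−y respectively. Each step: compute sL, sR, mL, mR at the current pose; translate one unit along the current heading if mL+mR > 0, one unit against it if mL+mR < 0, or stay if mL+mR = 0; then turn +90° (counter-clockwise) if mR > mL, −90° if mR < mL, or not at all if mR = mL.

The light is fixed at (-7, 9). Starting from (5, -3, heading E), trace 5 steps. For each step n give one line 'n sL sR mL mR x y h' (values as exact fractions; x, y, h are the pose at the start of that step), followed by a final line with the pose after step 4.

n=0: pose=(5,-3,E); sL=4/25, sR=20/197; mL=-1288/4925, mR=894/4925; mL+mR=-2/25 → advance -1; mR−mL=2182/4925 → turn +1·90°
n=1: pose=(4,-3,N); sL=8/37, sR=40/317; mL=-4016/11729, mR=2748/11729; mL+mR=-4/37 → advance -1; mR−mL=6764/11729 → turn +1·90°
n=2: pose=(4,-4,W); sL=10/89, sR=1/5; mL=-139/445, mR=114/445; mL+mR=-5/89 → advance -1; mR−mL=253/445 → turn +1·90°
n=3: pose=(5,-4,S); sL=40/421, sR=40/277; mL=-27920/116617, mR=22380/116617; mL+mR=-20/421 → advance -1; mR−mL=50300/116617 → turn +1·90°
n=4: pose=(5,-3,E); sL=4/25, sR=20/197; mL=-1288/4925, mR=894/4925; mL+mR=-2/25 → advance -1; mR−mL=2182/4925 → turn +1·90°

0 4/25 20/197 -1288/4925 894/4925 5 -3 E
1 8/37 40/317 -4016/11729 2748/11729 4 -3 N
2 10/89 1/5 -139/445 114/445 4 -4 W
3 40/421 40/277 -27920/116617 22380/116617 5 -4 S
4 4/25 20/197 -1288/4925 894/4925 5 -3 E
final 4 -3 N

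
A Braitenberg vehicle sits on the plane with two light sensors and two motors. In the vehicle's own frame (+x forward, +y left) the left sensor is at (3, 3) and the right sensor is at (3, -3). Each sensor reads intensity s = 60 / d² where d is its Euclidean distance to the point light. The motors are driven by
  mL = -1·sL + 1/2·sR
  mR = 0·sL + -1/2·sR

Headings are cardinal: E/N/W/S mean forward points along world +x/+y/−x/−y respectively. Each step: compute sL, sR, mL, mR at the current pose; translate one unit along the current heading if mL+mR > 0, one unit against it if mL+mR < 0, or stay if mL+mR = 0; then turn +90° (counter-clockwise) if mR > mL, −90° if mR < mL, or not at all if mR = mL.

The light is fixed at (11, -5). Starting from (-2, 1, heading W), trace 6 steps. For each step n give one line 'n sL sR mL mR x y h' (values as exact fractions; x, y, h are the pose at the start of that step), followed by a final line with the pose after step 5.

0 12/53 60/337 -2454/17861 -30/337 -2 1 W
1 2/3 10/39 -7/13 -5/39 -1 1 S
2 60/181 60/97 -390/17557 -30/97 -1 2 E
3 15/29 15/68 -1605/3944 -15/136 -2 2 S
4 60/221 12/25 -174/5525 -6/25 -2 3 E
5 30/73 30/157 -3615/11461 -15/157 -3 3 S
final -3 4 E

n=0: pose=(-2,1,W); sL=12/53, sR=60/337; mL=-2454/17861, mR=-30/337; mL+mR=-12/53 → advance -1; mR−mL=864/17861 → turn +1·90°
n=1: pose=(-1,1,S); sL=2/3, sR=10/39; mL=-7/13, mR=-5/39; mL+mR=-2/3 → advance -1; mR−mL=16/39 → turn +1·90°
n=2: pose=(-1,2,E); sL=60/181, sR=60/97; mL=-390/17557, mR=-30/97; mL+mR=-60/181 → advance -1; mR−mL=-5040/17557 → turn -1·90°
n=3: pose=(-2,2,S); sL=15/29, sR=15/68; mL=-1605/3944, mR=-15/136; mL+mR=-15/29 → advance -1; mR−mL=585/1972 → turn +1·90°
n=4: pose=(-2,3,E); sL=60/221, sR=12/25; mL=-174/5525, mR=-6/25; mL+mR=-60/221 → advance -1; mR−mL=-1152/5525 → turn -1·90°
n=5: pose=(-3,3,S); sL=30/73, sR=30/157; mL=-3615/11461, mR=-15/157; mL+mR=-30/73 → advance -1; mR−mL=2520/11461 → turn +1·90°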